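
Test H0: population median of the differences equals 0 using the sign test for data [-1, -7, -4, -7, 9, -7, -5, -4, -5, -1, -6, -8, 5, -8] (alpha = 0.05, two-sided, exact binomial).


Step 1: Discard zero differences. Original n = 14; n_eff = number of nonzero differences = 14.
Nonzero differences (with sign): -1, -7, -4, -7, +9, -7, -5, -4, -5, -1, -6, -8, +5, -8
Step 2: Count signs: positive = 2, negative = 12.
Step 3: Under H0: P(positive) = 0.5, so the number of positives S ~ Bin(14, 0.5).
Step 4: Two-sided exact p-value = sum of Bin(14,0.5) probabilities at or below the observed probability = 0.012939.
Step 5: alpha = 0.05. reject H0.

n_eff = 14, pos = 2, neg = 12, p = 0.012939, reject H0.


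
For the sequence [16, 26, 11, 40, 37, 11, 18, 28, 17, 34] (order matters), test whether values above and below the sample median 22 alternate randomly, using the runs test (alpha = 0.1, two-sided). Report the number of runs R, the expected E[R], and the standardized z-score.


Step 1: Compute median = 22; label A = above, B = below.
Labels in order: BABAABBABA  (n_A = 5, n_B = 5)
Step 2: Count runs R = 8.
Step 3: Under H0 (random ordering), E[R] = 2*n_A*n_B/(n_A+n_B) + 1 = 2*5*5/10 + 1 = 6.0000.
        Var[R] = 2*n_A*n_B*(2*n_A*n_B - n_A - n_B) / ((n_A+n_B)^2 * (n_A+n_B-1)) = 2000/900 = 2.2222.
        SD[R] = 1.4907.
Step 4: Continuity-corrected z = (R - 0.5 - E[R]) / SD[R] = (8 - 0.5 - 6.0000) / 1.4907 = 1.0062.
Step 5: Two-sided p-value via normal approximation = 2*(1 - Phi(|z|)) = 0.314305.
Step 6: alpha = 0.1. fail to reject H0.

R = 8, z = 1.0062, p = 0.314305, fail to reject H0.


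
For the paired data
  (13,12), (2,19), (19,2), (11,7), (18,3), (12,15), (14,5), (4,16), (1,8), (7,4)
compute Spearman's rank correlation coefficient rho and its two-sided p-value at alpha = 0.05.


Step 1: Rank x and y separately (midranks; no ties here).
rank(x): 13->7, 2->2, 19->10, 11->5, 18->9, 12->6, 14->8, 4->3, 1->1, 7->4
rank(y): 12->7, 19->10, 2->1, 7->5, 3->2, 15->8, 5->4, 16->9, 8->6, 4->3
Step 2: d_i = R_x(i) - R_y(i); compute d_i^2.
  (7-7)^2=0, (2-10)^2=64, (10-1)^2=81, (5-5)^2=0, (9-2)^2=49, (6-8)^2=4, (8-4)^2=16, (3-9)^2=36, (1-6)^2=25, (4-3)^2=1
sum(d^2) = 276.
Step 3: rho = 1 - 6*276 / (10*(10^2 - 1)) = 1 - 1656/990 = -0.672727.
Step 4: Under H0, t = rho * sqrt((n-2)/(1-rho^2)) = -2.5717 ~ t(8).
Step 5: Two-sided p-value from the t-distribution with 8 df = 0.033041.
Step 6: alpha = 0.05. reject H0.

rho = -0.6727, p = 0.033041, reject H0 at alpha = 0.05.


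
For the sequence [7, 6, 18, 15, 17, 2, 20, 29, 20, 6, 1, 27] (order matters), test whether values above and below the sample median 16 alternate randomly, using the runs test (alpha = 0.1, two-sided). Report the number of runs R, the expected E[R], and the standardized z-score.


Step 1: Compute median = 16; label A = above, B = below.
Labels in order: BBABABAAABBA  (n_A = 6, n_B = 6)
Step 2: Count runs R = 8.
Step 3: Under H0 (random ordering), E[R] = 2*n_A*n_B/(n_A+n_B) + 1 = 2*6*6/12 + 1 = 7.0000.
        Var[R] = 2*n_A*n_B*(2*n_A*n_B - n_A - n_B) / ((n_A+n_B)^2 * (n_A+n_B-1)) = 4320/1584 = 2.7273.
        SD[R] = 1.6514.
Step 4: Continuity-corrected z = (R - 0.5 - E[R]) / SD[R] = (8 - 0.5 - 7.0000) / 1.6514 = 0.3028.
Step 5: Two-sided p-value via normal approximation = 2*(1 - Phi(|z|)) = 0.762069.
Step 6: alpha = 0.1. fail to reject H0.

R = 8, z = 0.3028, p = 0.762069, fail to reject H0.


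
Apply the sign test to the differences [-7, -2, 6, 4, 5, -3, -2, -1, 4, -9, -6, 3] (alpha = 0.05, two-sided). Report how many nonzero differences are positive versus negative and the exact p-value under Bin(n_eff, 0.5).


Step 1: Discard zero differences. Original n = 12; n_eff = number of nonzero differences = 12.
Nonzero differences (with sign): -7, -2, +6, +4, +5, -3, -2, -1, +4, -9, -6, +3
Step 2: Count signs: positive = 5, negative = 7.
Step 3: Under H0: P(positive) = 0.5, so the number of positives S ~ Bin(12, 0.5).
Step 4: Two-sided exact p-value = sum of Bin(12,0.5) probabilities at or below the observed probability = 0.774414.
Step 5: alpha = 0.05. fail to reject H0.

n_eff = 12, pos = 5, neg = 7, p = 0.774414, fail to reject H0.


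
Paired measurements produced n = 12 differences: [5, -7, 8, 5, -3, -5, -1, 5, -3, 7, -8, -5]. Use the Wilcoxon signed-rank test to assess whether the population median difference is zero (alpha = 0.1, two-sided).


Step 1: Drop any zero differences (none here) and take |d_i|.
|d| = [5, 7, 8, 5, 3, 5, 1, 5, 3, 7, 8, 5]
Step 2: Midrank |d_i| (ties get averaged ranks).
ranks: |5|->6, |7|->9.5, |8|->11.5, |5|->6, |3|->2.5, |5|->6, |1|->1, |5|->6, |3|->2.5, |7|->9.5, |8|->11.5, |5|->6
Step 3: Attach original signs; sum ranks with positive sign and with negative sign.
W+ = 6 + 11.5 + 6 + 6 + 9.5 = 39
W- = 9.5 + 2.5 + 6 + 1 + 2.5 + 11.5 + 6 = 39
(Check: W+ + W- = 78 should equal n(n+1)/2 = 78.)
Step 4: Test statistic W = min(W+, W-) = 39.
Step 5: Ties in |d|, so use the tie-corrected normal approximation.
        E[W] = n(n+1)/4 = 12*13/4 = 39.
        Tie groups: |d|=3 (t=2), |d|=5 (t=5), |d|=7 (t=2), |d|=8 (t=2); sum(t^3 - t) = 138.
        Var[W] = n(n+1)(2n+1)/24 - sum(t^3-t)/48 = 3900/24 - 138/48 = 159.625.
        z = (W - E[W]) / sqrt(Var[W]) = (39 - 39) / 12.6343 = 0.0000.
        Two-sided p = 2*Phi(z) = 1.000000.
Step 6: alpha = 0.1. fail to reject H0.

W+ = 39, W- = 39, W = min = 39, p = 1.000000, fail to reject H0.


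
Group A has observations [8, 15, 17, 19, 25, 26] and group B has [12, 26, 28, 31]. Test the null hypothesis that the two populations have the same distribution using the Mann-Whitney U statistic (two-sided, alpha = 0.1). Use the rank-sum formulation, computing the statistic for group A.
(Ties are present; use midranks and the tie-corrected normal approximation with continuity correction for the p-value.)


Step 1: Combine and sort all 10 observations; assign midranks.
sorted (value, group): (8,X), (12,Y), (15,X), (17,X), (19,X), (25,X), (26,X), (26,Y), (28,Y), (31,Y)
ranks: 8->1, 12->2, 15->3, 17->4, 19->5, 25->6, 26->7.5, 26->7.5, 28->9, 31->10
Step 2: Rank sum for X: R1 = 1 + 3 + 4 + 5 + 6 + 7.5 = 26.5.
Step 3: U_X = R1 - n1(n1+1)/2 = 26.5 - 6*7/2 = 26.5 - 21 = 5.5.
       U_Y = n1*n2 - U_X = 24 - 5.5 = 18.5.
Step 4: Ties are present, so use the tie-corrected normal approximation (with continuity correction) for the p-value.
Step 5: p-value = 0.199458; compare to alpha = 0.1. fail to reject H0.

U_X = 5.5, p = 0.199458, fail to reject H0 at alpha = 0.1.


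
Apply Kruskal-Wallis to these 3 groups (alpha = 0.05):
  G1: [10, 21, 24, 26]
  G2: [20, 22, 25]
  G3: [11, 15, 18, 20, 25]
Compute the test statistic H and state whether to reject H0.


Step 1: Combine all N = 12 observations and assign midranks.
sorted (value, group, rank): (10,G1,1), (11,G3,2), (15,G3,3), (18,G3,4), (20,G2,5.5), (20,G3,5.5), (21,G1,7), (22,G2,8), (24,G1,9), (25,G2,10.5), (25,G3,10.5), (26,G1,12)
Step 2: Sum ranks within each group.
R_1 = 29 (n_1 = 4)
R_2 = 24 (n_2 = 3)
R_3 = 25 (n_3 = 5)
Step 3: H = 12/(N(N+1)) * sum(R_i^2/n_i) - 3(N+1)
     = 12/(12*13) * (29^2/4 + 24^2/3 + 25^2/5) - 3*13
     = 0.076923 * 527.25 - 39
     = 1.557692.
Step 4: Ties present; correction factor C = 1 - 12/(12^3 - 12) = 0.993007. Corrected H = 1.557692 / 0.993007 = 1.568662.
Step 5: Under H0, H ~ chi^2(2); p-value = 0.456425.
Step 6: alpha = 0.05. fail to reject H0.

H = 1.5687, df = 2, p = 0.456425, fail to reject H0.


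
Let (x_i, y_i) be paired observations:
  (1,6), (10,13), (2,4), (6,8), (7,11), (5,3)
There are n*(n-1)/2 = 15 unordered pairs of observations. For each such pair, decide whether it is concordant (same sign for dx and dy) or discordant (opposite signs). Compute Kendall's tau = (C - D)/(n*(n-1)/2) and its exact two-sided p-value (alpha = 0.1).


Step 1: Enumerate the 15 unordered pairs (i,j) with i<j and classify each by sign(x_j-x_i) * sign(y_j-y_i).
  (1,2):dx=+9,dy=+7->C; (1,3):dx=+1,dy=-2->D; (1,4):dx=+5,dy=+2->C; (1,5):dx=+6,dy=+5->C
  (1,6):dx=+4,dy=-3->D; (2,3):dx=-8,dy=-9->C; (2,4):dx=-4,dy=-5->C; (2,5):dx=-3,dy=-2->C
  (2,6):dx=-5,dy=-10->C; (3,4):dx=+4,dy=+4->C; (3,5):dx=+5,dy=+7->C; (3,6):dx=+3,dy=-1->D
  (4,5):dx=+1,dy=+3->C; (4,6):dx=-1,dy=-5->C; (5,6):dx=-2,dy=-8->C
Step 2: C = 12, D = 3, total pairs = 15.
Step 3: tau = (C - D)/(n(n-1)/2) = (12 - 3)/15 = 0.600000.
Step 4: Exact two-sided p-value (enumerate n! = 720 permutations of y under H0): p = 0.136111.
Step 5: alpha = 0.1. fail to reject H0.

tau_b = 0.6000 (C=12, D=3), p = 0.136111, fail to reject H0.


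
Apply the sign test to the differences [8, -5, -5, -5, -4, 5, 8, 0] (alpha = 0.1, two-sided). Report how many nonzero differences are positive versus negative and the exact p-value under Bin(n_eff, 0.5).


Step 1: Discard zero differences. Original n = 8; n_eff = number of nonzero differences = 7.
Nonzero differences (with sign): +8, -5, -5, -5, -4, +5, +8
Step 2: Count signs: positive = 3, negative = 4.
Step 3: Under H0: P(positive) = 0.5, so the number of positives S ~ Bin(7, 0.5).
Step 4: Two-sided exact p-value = sum of Bin(7,0.5) probabilities at or below the observed probability = 1.000000.
Step 5: alpha = 0.1. fail to reject H0.

n_eff = 7, pos = 3, neg = 4, p = 1.000000, fail to reject H0.


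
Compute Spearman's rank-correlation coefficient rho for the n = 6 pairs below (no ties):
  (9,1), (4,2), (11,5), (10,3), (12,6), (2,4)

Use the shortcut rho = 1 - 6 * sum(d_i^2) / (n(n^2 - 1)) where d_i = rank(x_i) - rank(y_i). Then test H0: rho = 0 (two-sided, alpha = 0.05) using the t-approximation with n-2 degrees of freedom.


Step 1: Rank x and y separately (midranks; no ties here).
rank(x): 9->3, 4->2, 11->5, 10->4, 12->6, 2->1
rank(y): 1->1, 2->2, 5->5, 3->3, 6->6, 4->4
Step 2: d_i = R_x(i) - R_y(i); compute d_i^2.
  (3-1)^2=4, (2-2)^2=0, (5-5)^2=0, (4-3)^2=1, (6-6)^2=0, (1-4)^2=9
sum(d^2) = 14.
Step 3: rho = 1 - 6*14 / (6*(6^2 - 1)) = 1 - 84/210 = 0.600000.
Step 4: Under H0, t = rho * sqrt((n-2)/(1-rho^2)) = 1.5000 ~ t(4).
Step 5: Two-sided p-value from the t-distribution with 4 df = 0.208000.
Step 6: alpha = 0.05. fail to reject H0.

rho = 0.6000, p = 0.208000, fail to reject H0 at alpha = 0.05.


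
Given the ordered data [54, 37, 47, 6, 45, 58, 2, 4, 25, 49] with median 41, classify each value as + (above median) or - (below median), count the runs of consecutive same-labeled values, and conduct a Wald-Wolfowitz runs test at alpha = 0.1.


Step 1: Compute median = 41; label A = above, B = below.
Labels in order: ABABAABBBA  (n_A = 5, n_B = 5)
Step 2: Count runs R = 7.
Step 3: Under H0 (random ordering), E[R] = 2*n_A*n_B/(n_A+n_B) + 1 = 2*5*5/10 + 1 = 6.0000.
        Var[R] = 2*n_A*n_B*(2*n_A*n_B - n_A - n_B) / ((n_A+n_B)^2 * (n_A+n_B-1)) = 2000/900 = 2.2222.
        SD[R] = 1.4907.
Step 4: Continuity-corrected z = (R - 0.5 - E[R]) / SD[R] = (7 - 0.5 - 6.0000) / 1.4907 = 0.3354.
Step 5: Two-sided p-value via normal approximation = 2*(1 - Phi(|z|)) = 0.737316.
Step 6: alpha = 0.1. fail to reject H0.

R = 7, z = 0.3354, p = 0.737316, fail to reject H0.


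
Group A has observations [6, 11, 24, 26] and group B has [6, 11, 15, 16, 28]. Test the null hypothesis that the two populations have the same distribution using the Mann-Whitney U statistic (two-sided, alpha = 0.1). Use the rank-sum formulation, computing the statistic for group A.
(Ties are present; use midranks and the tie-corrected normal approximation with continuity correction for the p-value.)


Step 1: Combine and sort all 9 observations; assign midranks.
sorted (value, group): (6,X), (6,Y), (11,X), (11,Y), (15,Y), (16,Y), (24,X), (26,X), (28,Y)
ranks: 6->1.5, 6->1.5, 11->3.5, 11->3.5, 15->5, 16->6, 24->7, 26->8, 28->9
Step 2: Rank sum for X: R1 = 1.5 + 3.5 + 7 + 8 = 20.
Step 3: U_X = R1 - n1(n1+1)/2 = 20 - 4*5/2 = 20 - 10 = 10.
       U_Y = n1*n2 - U_X = 20 - 10 = 10.
Step 4: Ties are present, so use the tie-corrected normal approximation (with continuity correction) for the p-value.
Step 5: p-value = 1.000000; compare to alpha = 0.1. fail to reject H0.

U_X = 10, p = 1.000000, fail to reject H0 at alpha = 0.1.


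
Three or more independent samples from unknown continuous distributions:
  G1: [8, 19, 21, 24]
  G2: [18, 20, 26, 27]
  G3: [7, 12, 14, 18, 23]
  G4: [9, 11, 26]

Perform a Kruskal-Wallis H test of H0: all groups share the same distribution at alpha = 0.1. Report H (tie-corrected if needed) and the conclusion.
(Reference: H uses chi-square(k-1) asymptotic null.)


Step 1: Combine all N = 16 observations and assign midranks.
sorted (value, group, rank): (7,G3,1), (8,G1,2), (9,G4,3), (11,G4,4), (12,G3,5), (14,G3,6), (18,G2,7.5), (18,G3,7.5), (19,G1,9), (20,G2,10), (21,G1,11), (23,G3,12), (24,G1,13), (26,G2,14.5), (26,G4,14.5), (27,G2,16)
Step 2: Sum ranks within each group.
R_1 = 35 (n_1 = 4)
R_2 = 48 (n_2 = 4)
R_3 = 31.5 (n_3 = 5)
R_4 = 21.5 (n_4 = 3)
Step 3: H = 12/(N(N+1)) * sum(R_i^2/n_i) - 3(N+1)
     = 12/(16*17) * (35^2/4 + 48^2/4 + 31.5^2/5 + 21.5^2/3) - 3*17
     = 0.044118 * 1234.78 - 51
     = 3.475735.
Step 4: Ties present; correction factor C = 1 - 12/(16^3 - 16) = 0.997059. Corrected H = 3.475735 / 0.997059 = 3.485988.
Step 5: Under H0, H ~ chi^2(3); p-value = 0.322584.
Step 6: alpha = 0.1. fail to reject H0.

H = 3.4860, df = 3, p = 0.322584, fail to reject H0.


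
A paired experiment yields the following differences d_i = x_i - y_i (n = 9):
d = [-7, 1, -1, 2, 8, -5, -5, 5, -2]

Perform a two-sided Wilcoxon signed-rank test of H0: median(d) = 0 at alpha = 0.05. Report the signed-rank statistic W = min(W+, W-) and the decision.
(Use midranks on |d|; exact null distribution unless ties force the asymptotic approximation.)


Step 1: Drop any zero differences (none here) and take |d_i|.
|d| = [7, 1, 1, 2, 8, 5, 5, 5, 2]
Step 2: Midrank |d_i| (ties get averaged ranks).
ranks: |7|->8, |1|->1.5, |1|->1.5, |2|->3.5, |8|->9, |5|->6, |5|->6, |5|->6, |2|->3.5
Step 3: Attach original signs; sum ranks with positive sign and with negative sign.
W+ = 1.5 + 3.5 + 9 + 6 = 20
W- = 8 + 1.5 + 6 + 6 + 3.5 = 25
(Check: W+ + W- = 45 should equal n(n+1)/2 = 45.)
Step 4: Test statistic W = min(W+, W-) = 20.
Step 5: Ties in |d|, so use the tie-corrected normal approximation.
        E[W] = n(n+1)/4 = 9*10/4 = 22.5.
        Tie groups: |d|=1 (t=2), |d|=2 (t=2), |d|=5 (t=3); sum(t^3 - t) = 36.
        Var[W] = n(n+1)(2n+1)/24 - sum(t^3-t)/48 = 1710/24 - 36/48 = 70.5.
        z = (W - E[W]) / sqrt(Var[W]) = (20 - 22.5) / 8.3964 = -0.2977.
        Two-sided p = 2*Phi(z) = 0.765897.
Step 6: alpha = 0.05. fail to reject H0.

W+ = 20, W- = 25, W = min = 20, p = 0.765897, fail to reject H0.


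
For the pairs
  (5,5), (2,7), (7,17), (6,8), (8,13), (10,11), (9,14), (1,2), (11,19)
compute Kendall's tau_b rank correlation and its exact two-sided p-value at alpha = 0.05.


Step 1: Enumerate the 36 unordered pairs (i,j) with i<j and classify each by sign(x_j-x_i) * sign(y_j-y_i).
  (1,2):dx=-3,dy=+2->D; (1,3):dx=+2,dy=+12->C; (1,4):dx=+1,dy=+3->C; (1,5):dx=+3,dy=+8->C
  (1,6):dx=+5,dy=+6->C; (1,7):dx=+4,dy=+9->C; (1,8):dx=-4,dy=-3->C; (1,9):dx=+6,dy=+14->C
  (2,3):dx=+5,dy=+10->C; (2,4):dx=+4,dy=+1->C; (2,5):dx=+6,dy=+6->C; (2,6):dx=+8,dy=+4->C
  (2,7):dx=+7,dy=+7->C; (2,8):dx=-1,dy=-5->C; (2,9):dx=+9,dy=+12->C; (3,4):dx=-1,dy=-9->C
  (3,5):dx=+1,dy=-4->D; (3,6):dx=+3,dy=-6->D; (3,7):dx=+2,dy=-3->D; (3,8):dx=-6,dy=-15->C
  (3,9):dx=+4,dy=+2->C; (4,5):dx=+2,dy=+5->C; (4,6):dx=+4,dy=+3->C; (4,7):dx=+3,dy=+6->C
  (4,8):dx=-5,dy=-6->C; (4,9):dx=+5,dy=+11->C; (5,6):dx=+2,dy=-2->D; (5,7):dx=+1,dy=+1->C
  (5,8):dx=-7,dy=-11->C; (5,9):dx=+3,dy=+6->C; (6,7):dx=-1,dy=+3->D; (6,8):dx=-9,dy=-9->C
  (6,9):dx=+1,dy=+8->C; (7,8):dx=-8,dy=-12->C; (7,9):dx=+2,dy=+5->C; (8,9):dx=+10,dy=+17->C
Step 2: C = 30, D = 6, total pairs = 36.
Step 3: tau = (C - D)/(n(n-1)/2) = (30 - 6)/36 = 0.666667.
Step 4: Exact two-sided p-value (enumerate n! = 362880 permutations of y under H0): p = 0.012665.
Step 5: alpha = 0.05. reject H0.

tau_b = 0.6667 (C=30, D=6), p = 0.012665, reject H0.


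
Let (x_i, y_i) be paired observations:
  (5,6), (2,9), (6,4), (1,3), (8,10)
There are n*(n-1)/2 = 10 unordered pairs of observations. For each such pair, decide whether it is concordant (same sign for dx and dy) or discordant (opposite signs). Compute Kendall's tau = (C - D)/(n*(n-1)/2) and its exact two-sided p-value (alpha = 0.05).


Step 1: Enumerate the 10 unordered pairs (i,j) with i<j and classify each by sign(x_j-x_i) * sign(y_j-y_i).
  (1,2):dx=-3,dy=+3->D; (1,3):dx=+1,dy=-2->D; (1,4):dx=-4,dy=-3->C; (1,5):dx=+3,dy=+4->C
  (2,3):dx=+4,dy=-5->D; (2,4):dx=-1,dy=-6->C; (2,5):dx=+6,dy=+1->C; (3,4):dx=-5,dy=-1->C
  (3,5):dx=+2,dy=+6->C; (4,5):dx=+7,dy=+7->C
Step 2: C = 7, D = 3, total pairs = 10.
Step 3: tau = (C - D)/(n(n-1)/2) = (7 - 3)/10 = 0.400000.
Step 4: Exact two-sided p-value (enumerate n! = 120 permutations of y under H0): p = 0.483333.
Step 5: alpha = 0.05. fail to reject H0.

tau_b = 0.4000 (C=7, D=3), p = 0.483333, fail to reject H0.


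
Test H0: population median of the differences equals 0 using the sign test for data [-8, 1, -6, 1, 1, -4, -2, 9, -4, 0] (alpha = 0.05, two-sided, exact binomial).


Step 1: Discard zero differences. Original n = 10; n_eff = number of nonzero differences = 9.
Nonzero differences (with sign): -8, +1, -6, +1, +1, -4, -2, +9, -4
Step 2: Count signs: positive = 4, negative = 5.
Step 3: Under H0: P(positive) = 0.5, so the number of positives S ~ Bin(9, 0.5).
Step 4: Two-sided exact p-value = sum of Bin(9,0.5) probabilities at or below the observed probability = 1.000000.
Step 5: alpha = 0.05. fail to reject H0.

n_eff = 9, pos = 4, neg = 5, p = 1.000000, fail to reject H0.


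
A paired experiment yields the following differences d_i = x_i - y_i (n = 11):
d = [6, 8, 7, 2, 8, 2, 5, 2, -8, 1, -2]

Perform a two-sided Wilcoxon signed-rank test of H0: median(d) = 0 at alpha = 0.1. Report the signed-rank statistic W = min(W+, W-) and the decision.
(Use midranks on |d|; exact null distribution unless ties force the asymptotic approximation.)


Step 1: Drop any zero differences (none here) and take |d_i|.
|d| = [6, 8, 7, 2, 8, 2, 5, 2, 8, 1, 2]
Step 2: Midrank |d_i| (ties get averaged ranks).
ranks: |6|->7, |8|->10, |7|->8, |2|->3.5, |8|->10, |2|->3.5, |5|->6, |2|->3.5, |8|->10, |1|->1, |2|->3.5
Step 3: Attach original signs; sum ranks with positive sign and with negative sign.
W+ = 7 + 10 + 8 + 3.5 + 10 + 3.5 + 6 + 3.5 + 1 = 52.5
W- = 10 + 3.5 = 13.5
(Check: W+ + W- = 66 should equal n(n+1)/2 = 66.)
Step 4: Test statistic W = min(W+, W-) = 13.5.
Step 5: Ties in |d|, so use the tie-corrected normal approximation.
        E[W] = n(n+1)/4 = 11*12/4 = 33.
        Tie groups: |d|=2 (t=4), |d|=8 (t=3); sum(t^3 - t) = 84.
        Var[W] = n(n+1)(2n+1)/24 - sum(t^3-t)/48 = 3036/24 - 84/48 = 124.75.
        z = (W - E[W]) / sqrt(Var[W]) = (13.5 - 33) / 11.1692 = -1.7459.
        Two-sided p = 2*Phi(z) = 0.080832.
Step 6: alpha = 0.1. reject H0.

W+ = 52.5, W- = 13.5, W = min = 13.5, p = 0.080832, reject H0.


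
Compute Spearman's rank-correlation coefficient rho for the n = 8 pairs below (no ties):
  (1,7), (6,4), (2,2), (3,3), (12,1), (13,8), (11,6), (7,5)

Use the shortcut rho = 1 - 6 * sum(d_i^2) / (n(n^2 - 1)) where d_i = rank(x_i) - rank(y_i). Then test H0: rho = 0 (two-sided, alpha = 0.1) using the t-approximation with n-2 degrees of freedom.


Step 1: Rank x and y separately (midranks; no ties here).
rank(x): 1->1, 6->4, 2->2, 3->3, 12->7, 13->8, 11->6, 7->5
rank(y): 7->7, 4->4, 2->2, 3->3, 1->1, 8->8, 6->6, 5->5
Step 2: d_i = R_x(i) - R_y(i); compute d_i^2.
  (1-7)^2=36, (4-4)^2=0, (2-2)^2=0, (3-3)^2=0, (7-1)^2=36, (8-8)^2=0, (6-6)^2=0, (5-5)^2=0
sum(d^2) = 72.
Step 3: rho = 1 - 6*72 / (8*(8^2 - 1)) = 1 - 432/504 = 0.142857.
Step 4: Under H0, t = rho * sqrt((n-2)/(1-rho^2)) = 0.3536 ~ t(6).
Step 5: Two-sided p-value from the t-distribution with 6 df = 0.735765.
Step 6: alpha = 0.1. fail to reject H0.

rho = 0.1429, p = 0.735765, fail to reject H0 at alpha = 0.1.


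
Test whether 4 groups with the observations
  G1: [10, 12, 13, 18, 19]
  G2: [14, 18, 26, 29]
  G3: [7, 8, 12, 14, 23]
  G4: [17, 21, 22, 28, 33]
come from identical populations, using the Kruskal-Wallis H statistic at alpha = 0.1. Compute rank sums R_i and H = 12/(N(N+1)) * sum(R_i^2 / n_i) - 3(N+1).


Step 1: Combine all N = 19 observations and assign midranks.
sorted (value, group, rank): (7,G3,1), (8,G3,2), (10,G1,3), (12,G1,4.5), (12,G3,4.5), (13,G1,6), (14,G2,7.5), (14,G3,7.5), (17,G4,9), (18,G1,10.5), (18,G2,10.5), (19,G1,12), (21,G4,13), (22,G4,14), (23,G3,15), (26,G2,16), (28,G4,17), (29,G2,18), (33,G4,19)
Step 2: Sum ranks within each group.
R_1 = 36 (n_1 = 5)
R_2 = 52 (n_2 = 4)
R_3 = 30 (n_3 = 5)
R_4 = 72 (n_4 = 5)
Step 3: H = 12/(N(N+1)) * sum(R_i^2/n_i) - 3(N+1)
     = 12/(19*20) * (36^2/5 + 52^2/4 + 30^2/5 + 72^2/5) - 3*20
     = 0.031579 * 2152 - 60
     = 7.957895.
Step 4: Ties present; correction factor C = 1 - 18/(19^3 - 19) = 0.997368. Corrected H = 7.957895 / 0.997368 = 7.978892.
Step 5: Under H0, H ~ chi^2(3); p-value = 0.046450.
Step 6: alpha = 0.1. reject H0.

H = 7.9789, df = 3, p = 0.046450, reject H0.


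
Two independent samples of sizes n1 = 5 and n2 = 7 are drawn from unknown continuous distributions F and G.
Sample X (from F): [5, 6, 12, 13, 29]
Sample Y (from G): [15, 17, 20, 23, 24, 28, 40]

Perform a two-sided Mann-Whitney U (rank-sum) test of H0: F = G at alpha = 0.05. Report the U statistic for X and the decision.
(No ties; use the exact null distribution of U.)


Step 1: Combine and sort all 12 observations; assign midranks.
sorted (value, group): (5,X), (6,X), (12,X), (13,X), (15,Y), (17,Y), (20,Y), (23,Y), (24,Y), (28,Y), (29,X), (40,Y)
ranks: 5->1, 6->2, 12->3, 13->4, 15->5, 17->6, 20->7, 23->8, 24->9, 28->10, 29->11, 40->12
Step 2: Rank sum for X: R1 = 1 + 2 + 3 + 4 + 11 = 21.
Step 3: U_X = R1 - n1(n1+1)/2 = 21 - 5*6/2 = 21 - 15 = 6.
       U_Y = n1*n2 - U_X = 35 - 6 = 29.
Step 4: No ties, so the exact null distribution of U (based on enumerating the C(12,5) = 792 equally likely rank assignments) gives the two-sided p-value.
Step 5: p-value = 0.073232; compare to alpha = 0.05. fail to reject H0.

U_X = 6, p = 0.073232, fail to reject H0 at alpha = 0.05.


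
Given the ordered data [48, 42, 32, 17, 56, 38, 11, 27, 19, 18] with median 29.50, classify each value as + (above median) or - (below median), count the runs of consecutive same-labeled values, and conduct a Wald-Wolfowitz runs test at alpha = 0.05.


Step 1: Compute median = 29.50; label A = above, B = below.
Labels in order: AAABAABBBB  (n_A = 5, n_B = 5)
Step 2: Count runs R = 4.
Step 3: Under H0 (random ordering), E[R] = 2*n_A*n_B/(n_A+n_B) + 1 = 2*5*5/10 + 1 = 6.0000.
        Var[R] = 2*n_A*n_B*(2*n_A*n_B - n_A - n_B) / ((n_A+n_B)^2 * (n_A+n_B-1)) = 2000/900 = 2.2222.
        SD[R] = 1.4907.
Step 4: Continuity-corrected z = (R + 0.5 - E[R]) / SD[R] = (4 + 0.5 - 6.0000) / 1.4907 = -1.0062.
Step 5: Two-sided p-value via normal approximation = 2*(1 - Phi(|z|)) = 0.314305.
Step 6: alpha = 0.05. fail to reject H0.

R = 4, z = -1.0062, p = 0.314305, fail to reject H0.


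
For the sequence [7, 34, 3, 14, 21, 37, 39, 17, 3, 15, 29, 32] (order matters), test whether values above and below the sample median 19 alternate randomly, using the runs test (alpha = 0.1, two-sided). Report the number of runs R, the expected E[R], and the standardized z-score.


Step 1: Compute median = 19; label A = above, B = below.
Labels in order: BABBAAABBBAA  (n_A = 6, n_B = 6)
Step 2: Count runs R = 6.
Step 3: Under H0 (random ordering), E[R] = 2*n_A*n_B/(n_A+n_B) + 1 = 2*6*6/12 + 1 = 7.0000.
        Var[R] = 2*n_A*n_B*(2*n_A*n_B - n_A - n_B) / ((n_A+n_B)^2 * (n_A+n_B-1)) = 4320/1584 = 2.7273.
        SD[R] = 1.6514.
Step 4: Continuity-corrected z = (R + 0.5 - E[R]) / SD[R] = (6 + 0.5 - 7.0000) / 1.6514 = -0.3028.
Step 5: Two-sided p-value via normal approximation = 2*(1 - Phi(|z|)) = 0.762069.
Step 6: alpha = 0.1. fail to reject H0.

R = 6, z = -0.3028, p = 0.762069, fail to reject H0.


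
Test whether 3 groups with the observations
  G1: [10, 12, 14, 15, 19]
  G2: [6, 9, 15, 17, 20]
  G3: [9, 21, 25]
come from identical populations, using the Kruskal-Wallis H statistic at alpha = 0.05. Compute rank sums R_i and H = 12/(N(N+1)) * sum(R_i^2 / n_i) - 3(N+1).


Step 1: Combine all N = 13 observations and assign midranks.
sorted (value, group, rank): (6,G2,1), (9,G2,2.5), (9,G3,2.5), (10,G1,4), (12,G1,5), (14,G1,6), (15,G1,7.5), (15,G2,7.5), (17,G2,9), (19,G1,10), (20,G2,11), (21,G3,12), (25,G3,13)
Step 2: Sum ranks within each group.
R_1 = 32.5 (n_1 = 5)
R_2 = 31 (n_2 = 5)
R_3 = 27.5 (n_3 = 3)
Step 3: H = 12/(N(N+1)) * sum(R_i^2/n_i) - 3(N+1)
     = 12/(13*14) * (32.5^2/5 + 31^2/5 + 27.5^2/3) - 3*14
     = 0.065934 * 655.533 - 42
     = 1.221978.
Step 4: Ties present; correction factor C = 1 - 12/(13^3 - 13) = 0.994505. Corrected H = 1.221978 / 0.994505 = 1.228729.
Step 5: Under H0, H ~ chi^2(2); p-value = 0.540985.
Step 6: alpha = 0.05. fail to reject H0.

H = 1.2287, df = 2, p = 0.540985, fail to reject H0.


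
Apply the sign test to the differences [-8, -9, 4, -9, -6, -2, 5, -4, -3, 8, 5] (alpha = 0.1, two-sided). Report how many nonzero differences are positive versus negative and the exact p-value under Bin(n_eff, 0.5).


Step 1: Discard zero differences. Original n = 11; n_eff = number of nonzero differences = 11.
Nonzero differences (with sign): -8, -9, +4, -9, -6, -2, +5, -4, -3, +8, +5
Step 2: Count signs: positive = 4, negative = 7.
Step 3: Under H0: P(positive) = 0.5, so the number of positives S ~ Bin(11, 0.5).
Step 4: Two-sided exact p-value = sum of Bin(11,0.5) probabilities at or below the observed probability = 0.548828.
Step 5: alpha = 0.1. fail to reject H0.

n_eff = 11, pos = 4, neg = 7, p = 0.548828, fail to reject H0.


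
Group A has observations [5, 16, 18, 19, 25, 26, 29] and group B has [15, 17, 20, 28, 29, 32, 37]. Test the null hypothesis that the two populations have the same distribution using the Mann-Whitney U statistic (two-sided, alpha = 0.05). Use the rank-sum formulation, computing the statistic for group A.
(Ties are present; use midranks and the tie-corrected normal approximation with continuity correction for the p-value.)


Step 1: Combine and sort all 14 observations; assign midranks.
sorted (value, group): (5,X), (15,Y), (16,X), (17,Y), (18,X), (19,X), (20,Y), (25,X), (26,X), (28,Y), (29,X), (29,Y), (32,Y), (37,Y)
ranks: 5->1, 15->2, 16->3, 17->4, 18->5, 19->6, 20->7, 25->8, 26->9, 28->10, 29->11.5, 29->11.5, 32->13, 37->14
Step 2: Rank sum for X: R1 = 1 + 3 + 5 + 6 + 8 + 9 + 11.5 = 43.5.
Step 3: U_X = R1 - n1(n1+1)/2 = 43.5 - 7*8/2 = 43.5 - 28 = 15.5.
       U_Y = n1*n2 - U_X = 49 - 15.5 = 33.5.
Step 4: Ties are present, so use the tie-corrected normal approximation (with continuity correction) for the p-value.
Step 5: p-value = 0.276911; compare to alpha = 0.05. fail to reject H0.

U_X = 15.5, p = 0.276911, fail to reject H0 at alpha = 0.05.


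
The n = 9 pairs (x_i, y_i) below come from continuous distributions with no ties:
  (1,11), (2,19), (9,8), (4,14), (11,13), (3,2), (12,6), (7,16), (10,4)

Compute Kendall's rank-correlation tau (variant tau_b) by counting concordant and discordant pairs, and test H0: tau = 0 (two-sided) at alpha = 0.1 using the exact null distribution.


Step 1: Enumerate the 36 unordered pairs (i,j) with i<j and classify each by sign(x_j-x_i) * sign(y_j-y_i).
  (1,2):dx=+1,dy=+8->C; (1,3):dx=+8,dy=-3->D; (1,4):dx=+3,dy=+3->C; (1,5):dx=+10,dy=+2->C
  (1,6):dx=+2,dy=-9->D; (1,7):dx=+11,dy=-5->D; (1,8):dx=+6,dy=+5->C; (1,9):dx=+9,dy=-7->D
  (2,3):dx=+7,dy=-11->D; (2,4):dx=+2,dy=-5->D; (2,5):dx=+9,dy=-6->D; (2,6):dx=+1,dy=-17->D
  (2,7):dx=+10,dy=-13->D; (2,8):dx=+5,dy=-3->D; (2,9):dx=+8,dy=-15->D; (3,4):dx=-5,dy=+6->D
  (3,5):dx=+2,dy=+5->C; (3,6):dx=-6,dy=-6->C; (3,7):dx=+3,dy=-2->D; (3,8):dx=-2,dy=+8->D
  (3,9):dx=+1,dy=-4->D; (4,5):dx=+7,dy=-1->D; (4,6):dx=-1,dy=-12->C; (4,7):dx=+8,dy=-8->D
  (4,8):dx=+3,dy=+2->C; (4,9):dx=+6,dy=-10->D; (5,6):dx=-8,dy=-11->C; (5,7):dx=+1,dy=-7->D
  (5,8):dx=-4,dy=+3->D; (5,9):dx=-1,dy=-9->C; (6,7):dx=+9,dy=+4->C; (6,8):dx=+4,dy=+14->C
  (6,9):dx=+7,dy=+2->C; (7,8):dx=-5,dy=+10->D; (7,9):dx=-2,dy=-2->C; (8,9):dx=+3,dy=-12->D
Step 2: C = 14, D = 22, total pairs = 36.
Step 3: tau = (C - D)/(n(n-1)/2) = (14 - 22)/36 = -0.222222.
Step 4: Exact two-sided p-value (enumerate n! = 362880 permutations of y under H0): p = 0.476709.
Step 5: alpha = 0.1. fail to reject H0.

tau_b = -0.2222 (C=14, D=22), p = 0.476709, fail to reject H0.


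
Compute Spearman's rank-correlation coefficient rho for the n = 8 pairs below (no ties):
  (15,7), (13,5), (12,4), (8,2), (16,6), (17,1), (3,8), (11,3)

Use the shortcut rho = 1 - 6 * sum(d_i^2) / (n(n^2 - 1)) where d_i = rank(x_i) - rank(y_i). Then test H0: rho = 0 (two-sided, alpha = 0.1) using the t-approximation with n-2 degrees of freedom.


Step 1: Rank x and y separately (midranks; no ties here).
rank(x): 15->6, 13->5, 12->4, 8->2, 16->7, 17->8, 3->1, 11->3
rank(y): 7->7, 5->5, 4->4, 2->2, 6->6, 1->1, 8->8, 3->3
Step 2: d_i = R_x(i) - R_y(i); compute d_i^2.
  (6-7)^2=1, (5-5)^2=0, (4-4)^2=0, (2-2)^2=0, (7-6)^2=1, (8-1)^2=49, (1-8)^2=49, (3-3)^2=0
sum(d^2) = 100.
Step 3: rho = 1 - 6*100 / (8*(8^2 - 1)) = 1 - 600/504 = -0.190476.
Step 4: Under H0, t = rho * sqrt((n-2)/(1-rho^2)) = -0.4753 ~ t(6).
Step 5: Two-sided p-value from the t-distribution with 6 df = 0.651401.
Step 6: alpha = 0.1. fail to reject H0.

rho = -0.1905, p = 0.651401, fail to reject H0 at alpha = 0.1.


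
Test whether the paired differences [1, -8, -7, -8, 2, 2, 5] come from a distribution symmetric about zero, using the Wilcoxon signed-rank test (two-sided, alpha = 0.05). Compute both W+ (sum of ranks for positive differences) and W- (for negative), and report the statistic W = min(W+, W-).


Step 1: Drop any zero differences (none here) and take |d_i|.
|d| = [1, 8, 7, 8, 2, 2, 5]
Step 2: Midrank |d_i| (ties get averaged ranks).
ranks: |1|->1, |8|->6.5, |7|->5, |8|->6.5, |2|->2.5, |2|->2.5, |5|->4
Step 3: Attach original signs; sum ranks with positive sign and with negative sign.
W+ = 1 + 2.5 + 2.5 + 4 = 10
W- = 6.5 + 5 + 6.5 = 18
(Check: W+ + W- = 28 should equal n(n+1)/2 = 28.)
Step 4: Test statistic W = min(W+, W-) = 10.
Step 5: Ties in |d|, so use the tie-corrected normal approximation.
        E[W] = n(n+1)/4 = 7*8/4 = 14.
        Tie groups: |d|=2 (t=2), |d|=8 (t=2); sum(t^3 - t) = 12.
        Var[W] = n(n+1)(2n+1)/24 - sum(t^3-t)/48 = 840/24 - 12/48 = 34.75.
        z = (W - E[W]) / sqrt(Var[W]) = (10 - 14) / 5.8949 = -0.6786.
        Two-sided p = 2*Phi(z) = 0.497422.
Step 6: alpha = 0.05. fail to reject H0.

W+ = 10, W- = 18, W = min = 10, p = 0.497422, fail to reject H0.


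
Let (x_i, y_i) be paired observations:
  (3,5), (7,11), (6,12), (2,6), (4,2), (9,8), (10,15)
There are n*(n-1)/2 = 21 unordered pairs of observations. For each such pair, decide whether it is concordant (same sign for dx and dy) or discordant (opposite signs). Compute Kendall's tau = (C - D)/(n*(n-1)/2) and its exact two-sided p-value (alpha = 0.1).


Step 1: Enumerate the 21 unordered pairs (i,j) with i<j and classify each by sign(x_j-x_i) * sign(y_j-y_i).
  (1,2):dx=+4,dy=+6->C; (1,3):dx=+3,dy=+7->C; (1,4):dx=-1,dy=+1->D; (1,5):dx=+1,dy=-3->D
  (1,6):dx=+6,dy=+3->C; (1,7):dx=+7,dy=+10->C; (2,3):dx=-1,dy=+1->D; (2,4):dx=-5,dy=-5->C
  (2,5):dx=-3,dy=-9->C; (2,6):dx=+2,dy=-3->D; (2,7):dx=+3,dy=+4->C; (3,4):dx=-4,dy=-6->C
  (3,5):dx=-2,dy=-10->C; (3,6):dx=+3,dy=-4->D; (3,7):dx=+4,dy=+3->C; (4,5):dx=+2,dy=-4->D
  (4,6):dx=+7,dy=+2->C; (4,7):dx=+8,dy=+9->C; (5,6):dx=+5,dy=+6->C; (5,7):dx=+6,dy=+13->C
  (6,7):dx=+1,dy=+7->C
Step 2: C = 15, D = 6, total pairs = 21.
Step 3: tau = (C - D)/(n(n-1)/2) = (15 - 6)/21 = 0.428571.
Step 4: Exact two-sided p-value (enumerate n! = 5040 permutations of y under H0): p = 0.238889.
Step 5: alpha = 0.1. fail to reject H0.

tau_b = 0.4286 (C=15, D=6), p = 0.238889, fail to reject H0.


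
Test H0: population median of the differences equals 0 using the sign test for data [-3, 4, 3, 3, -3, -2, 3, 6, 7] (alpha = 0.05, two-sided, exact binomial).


Step 1: Discard zero differences. Original n = 9; n_eff = number of nonzero differences = 9.
Nonzero differences (with sign): -3, +4, +3, +3, -3, -2, +3, +6, +7
Step 2: Count signs: positive = 6, negative = 3.
Step 3: Under H0: P(positive) = 0.5, so the number of positives S ~ Bin(9, 0.5).
Step 4: Two-sided exact p-value = sum of Bin(9,0.5) probabilities at or below the observed probability = 0.507812.
Step 5: alpha = 0.05. fail to reject H0.

n_eff = 9, pos = 6, neg = 3, p = 0.507812, fail to reject H0.


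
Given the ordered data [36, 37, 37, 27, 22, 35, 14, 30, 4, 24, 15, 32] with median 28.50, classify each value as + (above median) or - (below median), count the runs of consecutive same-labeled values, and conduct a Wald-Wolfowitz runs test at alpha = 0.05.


Step 1: Compute median = 28.50; label A = above, B = below.
Labels in order: AAABBABABBBA  (n_A = 6, n_B = 6)
Step 2: Count runs R = 7.
Step 3: Under H0 (random ordering), E[R] = 2*n_A*n_B/(n_A+n_B) + 1 = 2*6*6/12 + 1 = 7.0000.
        Var[R] = 2*n_A*n_B*(2*n_A*n_B - n_A - n_B) / ((n_A+n_B)^2 * (n_A+n_B-1)) = 4320/1584 = 2.7273.
        SD[R] = 1.6514.
Step 4: R = E[R], so z = 0 with no continuity correction.
Step 5: Two-sided p-value via normal approximation = 2*(1 - Phi(|z|)) = 1.000000.
Step 6: alpha = 0.05. fail to reject H0.

R = 7, z = 0.0000, p = 1.000000, fail to reject H0.


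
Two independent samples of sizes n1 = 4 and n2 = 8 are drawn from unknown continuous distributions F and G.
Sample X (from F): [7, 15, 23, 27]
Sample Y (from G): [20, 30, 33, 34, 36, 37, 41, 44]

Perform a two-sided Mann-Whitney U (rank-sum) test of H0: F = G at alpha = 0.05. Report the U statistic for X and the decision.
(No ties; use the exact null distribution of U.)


Step 1: Combine and sort all 12 observations; assign midranks.
sorted (value, group): (7,X), (15,X), (20,Y), (23,X), (27,X), (30,Y), (33,Y), (34,Y), (36,Y), (37,Y), (41,Y), (44,Y)
ranks: 7->1, 15->2, 20->3, 23->4, 27->5, 30->6, 33->7, 34->8, 36->9, 37->10, 41->11, 44->12
Step 2: Rank sum for X: R1 = 1 + 2 + 4 + 5 = 12.
Step 3: U_X = R1 - n1(n1+1)/2 = 12 - 4*5/2 = 12 - 10 = 2.
       U_Y = n1*n2 - U_X = 32 - 2 = 30.
Step 4: No ties, so the exact null distribution of U (based on enumerating the C(12,4) = 495 equally likely rank assignments) gives the two-sided p-value.
Step 5: p-value = 0.016162; compare to alpha = 0.05. reject H0.

U_X = 2, p = 0.016162, reject H0 at alpha = 0.05.


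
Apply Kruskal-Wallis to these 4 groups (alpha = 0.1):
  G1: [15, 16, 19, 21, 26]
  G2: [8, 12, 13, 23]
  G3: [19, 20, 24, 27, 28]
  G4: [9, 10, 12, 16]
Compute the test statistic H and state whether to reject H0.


Step 1: Combine all N = 18 observations and assign midranks.
sorted (value, group, rank): (8,G2,1), (9,G4,2), (10,G4,3), (12,G2,4.5), (12,G4,4.5), (13,G2,6), (15,G1,7), (16,G1,8.5), (16,G4,8.5), (19,G1,10.5), (19,G3,10.5), (20,G3,12), (21,G1,13), (23,G2,14), (24,G3,15), (26,G1,16), (27,G3,17), (28,G3,18)
Step 2: Sum ranks within each group.
R_1 = 55 (n_1 = 5)
R_2 = 25.5 (n_2 = 4)
R_3 = 72.5 (n_3 = 5)
R_4 = 18 (n_4 = 4)
Step 3: H = 12/(N(N+1)) * sum(R_i^2/n_i) - 3(N+1)
     = 12/(18*19) * (55^2/5 + 25.5^2/4 + 72.5^2/5 + 18^2/4) - 3*19
     = 0.035088 * 1899.81 - 57
     = 9.660088.
Step 4: Ties present; correction factor C = 1 - 18/(18^3 - 18) = 0.996904. Corrected H = 9.660088 / 0.996904 = 9.690088.
Step 5: Under H0, H ~ chi^2(3); p-value = 0.021393.
Step 6: alpha = 0.1. reject H0.

H = 9.6901, df = 3, p = 0.021393, reject H0.


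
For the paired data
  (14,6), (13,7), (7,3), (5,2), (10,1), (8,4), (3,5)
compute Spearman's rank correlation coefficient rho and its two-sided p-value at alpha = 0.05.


Step 1: Rank x and y separately (midranks; no ties here).
rank(x): 14->7, 13->6, 7->3, 5->2, 10->5, 8->4, 3->1
rank(y): 6->6, 7->7, 3->3, 2->2, 1->1, 4->4, 5->5
Step 2: d_i = R_x(i) - R_y(i); compute d_i^2.
  (7-6)^2=1, (6-7)^2=1, (3-3)^2=0, (2-2)^2=0, (5-1)^2=16, (4-4)^2=0, (1-5)^2=16
sum(d^2) = 34.
Step 3: rho = 1 - 6*34 / (7*(7^2 - 1)) = 1 - 204/336 = 0.392857.
Step 4: Under H0, t = rho * sqrt((n-2)/(1-rho^2)) = 0.9553 ~ t(5).
Step 5: Two-sided p-value from the t-distribution with 5 df = 0.383317.
Step 6: alpha = 0.05. fail to reject H0.

rho = 0.3929, p = 0.383317, fail to reject H0 at alpha = 0.05.


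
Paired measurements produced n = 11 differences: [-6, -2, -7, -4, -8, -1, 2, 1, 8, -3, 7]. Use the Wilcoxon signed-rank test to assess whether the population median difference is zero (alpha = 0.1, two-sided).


Step 1: Drop any zero differences (none here) and take |d_i|.
|d| = [6, 2, 7, 4, 8, 1, 2, 1, 8, 3, 7]
Step 2: Midrank |d_i| (ties get averaged ranks).
ranks: |6|->7, |2|->3.5, |7|->8.5, |4|->6, |8|->10.5, |1|->1.5, |2|->3.5, |1|->1.5, |8|->10.5, |3|->5, |7|->8.5
Step 3: Attach original signs; sum ranks with positive sign and with negative sign.
W+ = 3.5 + 1.5 + 10.5 + 8.5 = 24
W- = 7 + 3.5 + 8.5 + 6 + 10.5 + 1.5 + 5 = 42
(Check: W+ + W- = 66 should equal n(n+1)/2 = 66.)
Step 4: Test statistic W = min(W+, W-) = 24.
Step 5: Ties in |d|, so use the tie-corrected normal approximation.
        E[W] = n(n+1)/4 = 11*12/4 = 33.
        Tie groups: |d|=1 (t=2), |d|=2 (t=2), |d|=7 (t=2), |d|=8 (t=2); sum(t^3 - t) = 24.
        Var[W] = n(n+1)(2n+1)/24 - sum(t^3-t)/48 = 3036/24 - 24/48 = 126.
        z = (W - E[W]) / sqrt(Var[W]) = (24 - 33) / 11.2250 = -0.8018.
        Two-sided p = 2*Phi(z) = 0.422678.
Step 6: alpha = 0.1. fail to reject H0.

W+ = 24, W- = 42, W = min = 24, p = 0.422678, fail to reject H0.


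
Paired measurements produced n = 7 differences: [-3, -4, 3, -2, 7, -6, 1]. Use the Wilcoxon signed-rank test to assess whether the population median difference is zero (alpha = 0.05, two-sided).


Step 1: Drop any zero differences (none here) and take |d_i|.
|d| = [3, 4, 3, 2, 7, 6, 1]
Step 2: Midrank |d_i| (ties get averaged ranks).
ranks: |3|->3.5, |4|->5, |3|->3.5, |2|->2, |7|->7, |6|->6, |1|->1
Step 3: Attach original signs; sum ranks with positive sign and with negative sign.
W+ = 3.5 + 7 + 1 = 11.5
W- = 3.5 + 5 + 2 + 6 = 16.5
(Check: W+ + W- = 28 should equal n(n+1)/2 = 28.)
Step 4: Test statistic W = min(W+, W-) = 11.5.
Step 5: Ties in |d|, so use the tie-corrected normal approximation.
        E[W] = n(n+1)/4 = 7*8/4 = 14.
        Tie groups: |d|=3 (t=2); sum(t^3 - t) = 6.
        Var[W] = n(n+1)(2n+1)/24 - sum(t^3-t)/48 = 840/24 - 6/48 = 34.875.
        z = (W - E[W]) / sqrt(Var[W]) = (11.5 - 14) / 5.9055 = -0.4233.
        Two-sided p = 2*Phi(z) = 0.672052.
Step 6: alpha = 0.05. fail to reject H0.

W+ = 11.5, W- = 16.5, W = min = 11.5, p = 0.672052, fail to reject H0.


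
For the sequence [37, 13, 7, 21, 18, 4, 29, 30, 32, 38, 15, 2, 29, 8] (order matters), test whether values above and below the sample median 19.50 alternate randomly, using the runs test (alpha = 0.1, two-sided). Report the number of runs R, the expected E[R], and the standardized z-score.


Step 1: Compute median = 19.50; label A = above, B = below.
Labels in order: ABBABBAAAABBAB  (n_A = 7, n_B = 7)
Step 2: Count runs R = 8.
Step 3: Under H0 (random ordering), E[R] = 2*n_A*n_B/(n_A+n_B) + 1 = 2*7*7/14 + 1 = 8.0000.
        Var[R] = 2*n_A*n_B*(2*n_A*n_B - n_A - n_B) / ((n_A+n_B)^2 * (n_A+n_B-1)) = 8232/2548 = 3.2308.
        SD[R] = 1.7974.
Step 4: R = E[R], so z = 0 with no continuity correction.
Step 5: Two-sided p-value via normal approximation = 2*(1 - Phi(|z|)) = 1.000000.
Step 6: alpha = 0.1. fail to reject H0.

R = 8, z = 0.0000, p = 1.000000, fail to reject H0.


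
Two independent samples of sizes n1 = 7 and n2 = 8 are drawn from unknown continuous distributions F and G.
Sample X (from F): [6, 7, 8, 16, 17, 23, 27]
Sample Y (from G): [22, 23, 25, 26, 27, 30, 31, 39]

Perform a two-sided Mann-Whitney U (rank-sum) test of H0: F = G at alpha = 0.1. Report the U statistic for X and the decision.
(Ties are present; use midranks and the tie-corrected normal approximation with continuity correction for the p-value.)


Step 1: Combine and sort all 15 observations; assign midranks.
sorted (value, group): (6,X), (7,X), (8,X), (16,X), (17,X), (22,Y), (23,X), (23,Y), (25,Y), (26,Y), (27,X), (27,Y), (30,Y), (31,Y), (39,Y)
ranks: 6->1, 7->2, 8->3, 16->4, 17->5, 22->6, 23->7.5, 23->7.5, 25->9, 26->10, 27->11.5, 27->11.5, 30->13, 31->14, 39->15
Step 2: Rank sum for X: R1 = 1 + 2 + 3 + 4 + 5 + 7.5 + 11.5 = 34.
Step 3: U_X = R1 - n1(n1+1)/2 = 34 - 7*8/2 = 34 - 28 = 6.
       U_Y = n1*n2 - U_X = 56 - 6 = 50.
Step 4: Ties are present, so use the tie-corrected normal approximation (with continuity correction) for the p-value.
Step 5: p-value = 0.012681; compare to alpha = 0.1. reject H0.

U_X = 6, p = 0.012681, reject H0 at alpha = 0.1.
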